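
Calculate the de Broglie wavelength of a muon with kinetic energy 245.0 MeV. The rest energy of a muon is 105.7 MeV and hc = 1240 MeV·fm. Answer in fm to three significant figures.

λ = 3.71 fm

Total energy E = KE + m₀c² = 245.0 + 105.7 = 350.7 MeV.
(pc)² = E² − (m₀c²)² = (350.7)² − (105.7)² = 1.118 × 10⁵ MeV², so pc = 334.4 MeV.
λ = hc/(pc) = 1240 MeV·fm / 334.4 MeV = 3.71 fm.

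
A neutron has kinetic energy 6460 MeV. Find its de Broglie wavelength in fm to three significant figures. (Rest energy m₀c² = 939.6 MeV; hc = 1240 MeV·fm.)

Total energy E = KE + m₀c² = 6460 + 939.6 = 7399.6 MeV.
(pc)² = E² − (m₀c²)² = (7399.6)² − (939.6)² = 5.387 × 10⁷ MeV², so pc = 7340 MeV.
λ = hc/(pc) = 1240 MeV·fm / 7340 MeV = 0.169 fm.

λ = 0.169 fm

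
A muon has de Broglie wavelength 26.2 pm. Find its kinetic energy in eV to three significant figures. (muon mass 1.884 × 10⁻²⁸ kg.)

p = h/λ = 6.626 × 10⁻³⁴ / 2.620 × 10⁻¹¹ = 2.529 × 10⁻²³ kg·m/s.
KE = p²/(2m) = (2.529 × 10⁻²³)² / (2 × 1.884 × 10⁻²⁸) = 1.697 × 10⁻¹⁸ J = 10.6 eV.

KE = 10.6 eV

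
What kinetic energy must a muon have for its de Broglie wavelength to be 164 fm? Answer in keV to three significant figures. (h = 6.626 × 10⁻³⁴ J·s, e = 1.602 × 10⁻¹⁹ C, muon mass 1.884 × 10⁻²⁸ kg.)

KE = 270 keV

p = h/λ = 6.626 × 10⁻³⁴ / 1.640 × 10⁻¹³ = 4.040 × 10⁻²¹ kg·m/s.
KE = p²/(2m) = (4.040 × 10⁻²¹)² / (2 × 1.884 × 10⁻²⁸) = 4.332 × 10⁻¹⁴ J = 270 keV.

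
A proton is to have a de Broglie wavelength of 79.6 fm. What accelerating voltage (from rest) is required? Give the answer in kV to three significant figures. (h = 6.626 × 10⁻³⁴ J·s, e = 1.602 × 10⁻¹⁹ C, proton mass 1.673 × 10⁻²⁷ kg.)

V = 129 kV

p = h/λ = 6.626 × 10⁻³⁴ / 7.960 × 10⁻¹⁴ = 8.324 × 10⁻²¹ kg·m/s.
KE = p²/(2m) = 2.071 × 10⁻¹⁴ J.
V = KE/e = 2.071 × 10⁻¹⁴ / (1.602 × 10⁻¹⁹) = 129 kV.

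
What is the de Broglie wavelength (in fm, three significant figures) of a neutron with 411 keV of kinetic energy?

KE = 411 keV = 6.584 × 10⁻¹⁴ J.
p = √(2mKE) = √(2 × 1.675 × 10⁻²⁷ × 6.584 × 10⁻¹⁴) = 1.485 × 10⁻²⁰ kg·m/s.
λ = h/p = 6.626 × 10⁻³⁴ / 1.485 × 10⁻²⁰ = 4.46 × 10⁻¹⁴ m = 44.6 fm.

λ = 44.6 fm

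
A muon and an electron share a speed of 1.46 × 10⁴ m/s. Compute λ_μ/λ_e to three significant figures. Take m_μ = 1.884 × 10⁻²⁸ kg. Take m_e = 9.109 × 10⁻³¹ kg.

At fixed v, p = mv so λ = h/(mv) ∝ 1/m.
λ_μ/λ_e = m_e/m_μ = 9.109 × 10⁻³¹/1.884 × 10⁻²⁸ = 4.83 × 10⁻³.

λ_μ/λ_e = 4.83 × 10⁻³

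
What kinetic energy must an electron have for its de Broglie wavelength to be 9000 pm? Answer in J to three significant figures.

p = h/λ = 6.626 × 10⁻³⁴ / 9.000 × 10⁻⁹ = 7.362 × 10⁻²⁶ kg·m/s.
KE = p²/(2m) = (7.362 × 10⁻²⁶)² / (2 × 9.109 × 10⁻³¹) = 2.975 × 10⁻²¹ J = 2.98 × 10⁻²¹ J.

KE = 2.98 × 10⁻²¹ J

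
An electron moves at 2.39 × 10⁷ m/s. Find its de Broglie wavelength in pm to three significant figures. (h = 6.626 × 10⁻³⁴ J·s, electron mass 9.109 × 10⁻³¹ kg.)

λ = 30.4 pm

p = mv = 9.109 × 10⁻³¹ × 2.39 × 10⁷ = 2.177 × 10⁻²³ kg·m/s.
λ = h/p = 6.626 × 10⁻³⁴ / 2.177 × 10⁻²³ = 3.04 × 10⁻¹¹ m = 30.4 pm.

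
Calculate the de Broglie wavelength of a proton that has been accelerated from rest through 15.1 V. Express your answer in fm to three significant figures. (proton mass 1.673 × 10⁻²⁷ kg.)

KE = eV = 1.602 × 10⁻¹⁹ × 15.10 = 2.419 × 10⁻¹⁸ J.
p = √(2mKE) = √(2 × 1.673 × 10⁻²⁷ × 2.419 × 10⁻¹⁸) = 8.997 × 10⁻²³ kg·m/s.
λ = h/p = 6.626 × 10⁻³⁴ / 8.997 × 10⁻²³ = 7.36 × 10⁻¹² m = 7360 fm.

λ = 7360 fm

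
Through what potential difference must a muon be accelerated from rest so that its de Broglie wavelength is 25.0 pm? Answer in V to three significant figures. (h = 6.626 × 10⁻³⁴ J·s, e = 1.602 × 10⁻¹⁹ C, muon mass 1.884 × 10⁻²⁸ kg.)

V = 11.6 V

p = h/λ = 6.626 × 10⁻³⁴ / 2.500 × 10⁻¹¹ = 2.650 × 10⁻²³ kg·m/s.
KE = p²/(2m) = 1.864 × 10⁻¹⁸ J.
V = KE/e = 1.864 × 10⁻¹⁸ / (1.602 × 10⁻¹⁹) = 11.6 V.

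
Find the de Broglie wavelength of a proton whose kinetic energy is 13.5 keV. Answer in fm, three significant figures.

KE = 13.5 keV = 2.163 × 10⁻¹⁵ J.
p = √(2mKE) = √(2 × 1.673 × 10⁻²⁷ × 2.163 × 10⁻¹⁵) = 2.690 × 10⁻²¹ kg·m/s.
λ = h/p = 6.626 × 10⁻³⁴ / 2.690 × 10⁻²¹ = 2.46 × 10⁻¹³ m = 246 fm.

λ = 246 fm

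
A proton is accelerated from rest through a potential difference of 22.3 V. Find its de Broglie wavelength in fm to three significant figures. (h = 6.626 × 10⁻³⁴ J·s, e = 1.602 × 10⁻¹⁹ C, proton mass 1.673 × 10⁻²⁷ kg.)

KE = eV = 1.602 × 10⁻¹⁹ × 22.30 = 3.572 × 10⁻¹⁸ J.
p = √(2mKE) = √(2 × 1.673 × 10⁻²⁷ × 3.572 × 10⁻¹⁸) = 1.093 × 10⁻²² kg·m/s.
λ = h/p = 6.626 × 10⁻³⁴ / 1.093 × 10⁻²² = 6.06 × 10⁻¹² m = 6060 fm.

λ = 6060 fm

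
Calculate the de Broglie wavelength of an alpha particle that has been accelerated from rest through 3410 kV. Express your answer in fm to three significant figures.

λ = 5.50 fm

KE = 2eV = 2 × 1.602 × 10⁻¹⁹ × 3.410 × 10⁶ = 1.093 × 10⁻¹² J.
p = √(2mKE) = √(2 × 6.645 × 10⁻²⁷ × 1.093 × 10⁻¹²) = 1.205 × 10⁻¹⁹ kg·m/s.
λ = h/p = 6.626 × 10⁻³⁴ / 1.205 × 10⁻¹⁹ = 5.50 × 10⁻¹⁵ m = 5.50 fm.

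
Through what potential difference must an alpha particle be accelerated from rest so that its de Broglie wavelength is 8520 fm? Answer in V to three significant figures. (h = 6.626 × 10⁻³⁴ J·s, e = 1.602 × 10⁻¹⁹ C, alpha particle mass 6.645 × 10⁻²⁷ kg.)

V = 1.42 V

p = h/λ = 6.626 × 10⁻³⁴ / 8.520 × 10⁻¹² = 7.777 × 10⁻²³ kg·m/s.
KE = p²/(2m) = 4.551 × 10⁻¹⁹ J.
V = KE/2e = 4.551 × 10⁻¹⁹ / (2 × 1.602 × 10⁻¹⁹) = 1.42 V.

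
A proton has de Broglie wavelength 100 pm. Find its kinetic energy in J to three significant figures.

p = h/λ = 6.626 × 10⁻³⁴ / 1.000 × 10⁻¹⁰ = 6.626 × 10⁻²⁴ kg·m/s.
KE = p²/(2m) = (6.626 × 10⁻²⁴)² / (2 × 1.673 × 10⁻²⁷) = 1.312 × 10⁻²⁰ J = 1.31 × 10⁻²⁰ J.

KE = 1.31 × 10⁻²⁰ J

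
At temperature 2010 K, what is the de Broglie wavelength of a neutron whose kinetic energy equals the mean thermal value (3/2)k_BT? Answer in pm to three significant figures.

KE = (3/2)k_BT = 1.5 × 1.381 × 10⁻²³ × 2010 = 4.164 × 10⁻²⁰ J.
p = √(2mKE) = √(2 × 1.675 × 10⁻²⁷ × 4.164 × 10⁻²⁰) = 1.181 × 10⁻²³ kg·m/s.
λ = h/p = 5.61 × 10⁻¹¹ m = 56.1 pm.

λ = 56.1 pm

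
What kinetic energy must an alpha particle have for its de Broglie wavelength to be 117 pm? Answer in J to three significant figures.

KE = 2.41 × 10⁻²¹ J

p = h/λ = 6.626 × 10⁻³⁴ / 1.170 × 10⁻¹⁰ = 5.663 × 10⁻²⁴ kg·m/s.
KE = p²/(2m) = (5.663 × 10⁻²⁴)² / (2 × 6.645 × 10⁻²⁷) = 2.413 × 10⁻²¹ J = 2.41 × 10⁻²¹ J.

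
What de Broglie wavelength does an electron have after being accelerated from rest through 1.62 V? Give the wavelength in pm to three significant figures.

KE = eV = 1.602 × 10⁻¹⁹ × 1.620 = 2.595 × 10⁻¹⁹ J.
p = √(2mKE) = √(2 × 9.109 × 10⁻³¹ × 2.595 × 10⁻¹⁹) = 6.876 × 10⁻²⁵ kg·m/s.
λ = h/p = 6.626 × 10⁻³⁴ / 6.876 × 10⁻²⁵ = 9.64 × 10⁻¹⁰ m = 964 pm.

λ = 964 pm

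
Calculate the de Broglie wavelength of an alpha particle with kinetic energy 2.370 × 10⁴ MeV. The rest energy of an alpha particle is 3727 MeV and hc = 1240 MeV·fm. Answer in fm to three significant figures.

Total energy E = KE + m₀c² = 2.370 × 10⁴ + 3727 = 27427 MeV.
(pc)² = E² − (m₀c²)² = (27427)² − (3727)² = 7.383 × 10⁸ MeV², so pc = 2.717 × 10⁴ MeV.
λ = hc/(pc) = 1240 MeV·fm / 2.717 × 10⁴ MeV = 0.0456 fm.

λ = 0.0456 fm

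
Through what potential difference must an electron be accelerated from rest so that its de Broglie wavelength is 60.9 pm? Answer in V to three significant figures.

V = 406 V

p = h/λ = 6.626 × 10⁻³⁴ / 6.090 × 10⁻¹¹ = 1.088 × 10⁻²³ kg·m/s.
KE = p²/(2m) = 6.498 × 10⁻¹⁷ J.
V = KE/e = 6.498 × 10⁻¹⁷ / (1.602 × 10⁻¹⁹) = 406 V.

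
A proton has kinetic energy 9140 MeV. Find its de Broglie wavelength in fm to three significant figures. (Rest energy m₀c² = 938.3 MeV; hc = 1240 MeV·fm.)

Total energy E = KE + m₀c² = 9140 + 938.3 = 10078.3 MeV.
(pc)² = E² − (m₀c²)² = (10078.3)² − (938.3)² = 1.007 × 10⁸ MeV², so pc = 1.003 × 10⁴ MeV.
λ = hc/(pc) = 1240 MeV·fm / 1.003 × 10⁴ MeV = 0.124 fm.

λ = 0.124 fm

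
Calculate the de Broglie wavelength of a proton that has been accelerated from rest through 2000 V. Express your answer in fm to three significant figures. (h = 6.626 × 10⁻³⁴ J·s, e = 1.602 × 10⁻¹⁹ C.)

λ = 640 fm

KE = eV = 1.602 × 10⁻¹⁹ × 2000 = 3.204 × 10⁻¹⁶ J.
p = √(2mKE) = √(2 × 1.673 × 10⁻²⁷ × 3.204 × 10⁻¹⁶) = 1.035 × 10⁻²¹ kg·m/s.
λ = h/p = 6.626 × 10⁻³⁴ / 1.035 × 10⁻²¹ = 6.40 × 10⁻¹³ m = 640 fm.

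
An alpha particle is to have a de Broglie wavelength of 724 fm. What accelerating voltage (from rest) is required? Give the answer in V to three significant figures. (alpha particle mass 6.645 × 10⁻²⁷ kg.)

V = 197 V

p = h/λ = 6.626 × 10⁻³⁴ / 7.240 × 10⁻¹³ = 9.152 × 10⁻²² kg·m/s.
KE = p²/(2m) = 6.302 × 10⁻¹⁷ J.
V = KE/2e = 6.302 × 10⁻¹⁷ / (2 × 1.602 × 10⁻¹⁹) = 197 V.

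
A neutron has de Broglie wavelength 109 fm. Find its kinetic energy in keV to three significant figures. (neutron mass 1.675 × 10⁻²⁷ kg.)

p = h/λ = 6.626 × 10⁻³⁴ / 1.090 × 10⁻¹³ = 6.079 × 10⁻²¹ kg·m/s.
KE = p²/(2m) = (6.079 × 10⁻²¹)² / (2 × 1.675 × 10⁻²⁷) = 1.103 × 10⁻¹⁴ J = 68.9 keV.

KE = 68.9 keV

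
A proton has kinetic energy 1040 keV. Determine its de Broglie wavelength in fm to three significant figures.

λ = 28.1 fm

KE = 1040 keV = 1.666 × 10⁻¹³ J.
p = √(2mKE) = √(2 × 1.673 × 10⁻²⁷ × 1.666 × 10⁻¹³) = 2.361 × 10⁻²⁰ kg·m/s.
λ = h/p = 6.626 × 10⁻³⁴ / 2.361 × 10⁻²⁰ = 2.81 × 10⁻¹⁴ m = 28.1 fm.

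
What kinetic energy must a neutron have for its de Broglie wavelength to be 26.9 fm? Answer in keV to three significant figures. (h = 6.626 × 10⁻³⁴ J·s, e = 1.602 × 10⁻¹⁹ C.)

KE = 1130 keV

p = h/λ = 6.626 × 10⁻³⁴ / 2.690 × 10⁻¹⁴ = 2.463 × 10⁻²⁰ kg·m/s.
KE = p²/(2m) = (2.463 × 10⁻²⁰)² / (2 × 1.675 × 10⁻²⁷) = 1.811 × 10⁻¹³ J = 1130 keV.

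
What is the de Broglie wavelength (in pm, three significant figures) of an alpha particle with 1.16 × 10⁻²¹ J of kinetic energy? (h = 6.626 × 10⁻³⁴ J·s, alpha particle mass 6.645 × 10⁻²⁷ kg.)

λ = 169 pm

p = √(2mKE) = √(2 × 6.645 × 10⁻²⁷ × 1.160 × 10⁻²¹) = 3.926 × 10⁻²⁴ kg·m/s.
λ = h/p = 6.626 × 10⁻³⁴ / 3.926 × 10⁻²⁴ = 1.69 × 10⁻¹⁰ m = 169 pm.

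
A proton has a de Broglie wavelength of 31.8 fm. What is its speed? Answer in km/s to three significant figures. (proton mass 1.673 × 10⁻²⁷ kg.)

p = h/λ = 6.626 × 10⁻³⁴ / 3.180 × 10⁻¹⁴ = 2.084 × 10⁻²⁰ kg·m/s.
v = p/m = 2.084 × 10⁻²⁰ / 1.673 × 10⁻²⁷ = 1.25 × 10⁷ m/s = 1.25 × 10⁴ km/s.

v = 1.25 × 10⁴ km/s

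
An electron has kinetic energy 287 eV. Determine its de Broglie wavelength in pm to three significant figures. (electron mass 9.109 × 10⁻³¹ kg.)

λ = 72.4 pm

KE = 287 eV = 4.598 × 10⁻¹⁷ J.
p = √(2mKE) = √(2 × 9.109 × 10⁻³¹ × 4.598 × 10⁻¹⁷) = 9.152 × 10⁻²⁴ kg·m/s.
λ = h/p = 6.626 × 10⁻³⁴ / 9.152 × 10⁻²⁴ = 7.24 × 10⁻¹¹ m = 72.4 pm.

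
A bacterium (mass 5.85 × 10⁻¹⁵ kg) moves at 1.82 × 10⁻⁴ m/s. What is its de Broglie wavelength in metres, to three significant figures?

p = mv = 5.85 × 10⁻¹⁵ × 1.82 × 10⁻⁴ = 1.065 × 10⁻¹⁸ kg·m/s.
λ = h/p = 6.626 × 10⁻³⁴ / 1.065 × 10⁻¹⁸ = 6.22 × 10⁻¹⁶ m.

λ = 6.22 × 10⁻¹⁶ m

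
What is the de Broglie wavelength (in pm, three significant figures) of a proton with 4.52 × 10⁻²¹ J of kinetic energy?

p = √(2mKE) = √(2 × 1.673 × 10⁻²⁷ × 4.520 × 10⁻²¹) = 3.889 × 10⁻²⁴ kg·m/s.
λ = h/p = 6.626 × 10⁻³⁴ / 3.889 × 10⁻²⁴ = 1.70 × 10⁻¹⁰ m = 170 pm.

λ = 170 pm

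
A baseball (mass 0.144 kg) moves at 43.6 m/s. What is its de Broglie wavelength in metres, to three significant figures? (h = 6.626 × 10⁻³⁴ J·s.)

p = mv = 0.144 × 43.6 = 6.278 kg·m/s.
λ = h/p = 6.626 × 10⁻³⁴ / 6.278 = 1.06 × 10⁻³⁴ m.

λ = 1.06 × 10⁻³⁴ m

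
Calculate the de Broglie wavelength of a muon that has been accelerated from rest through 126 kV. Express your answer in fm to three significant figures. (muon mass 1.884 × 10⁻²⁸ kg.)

λ = 240 fm

KE = eV = 1.602 × 10⁻¹⁹ × 1.260 × 10⁵ = 2.019 × 10⁻¹⁴ J.
p = √(2mKE) = √(2 × 1.884 × 10⁻²⁸ × 2.019 × 10⁻¹⁴) = 2.758 × 10⁻²¹ kg·m/s.
λ = h/p = 6.626 × 10⁻³⁴ / 2.758 × 10⁻²¹ = 2.40 × 10⁻¹³ m = 240 fm.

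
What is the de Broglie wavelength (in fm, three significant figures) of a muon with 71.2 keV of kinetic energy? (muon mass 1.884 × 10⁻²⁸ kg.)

KE = 71.2 keV = 1.141 × 10⁻¹⁴ J.
p = √(2mKE) = √(2 × 1.884 × 10⁻²⁸ × 1.141 × 10⁻¹⁴) = 2.073 × 10⁻²¹ kg·m/s.
λ = h/p = 6.626 × 10⁻³⁴ / 2.073 × 10⁻²¹ = 3.20 × 10⁻¹³ m = 320 fm.

λ = 320 fm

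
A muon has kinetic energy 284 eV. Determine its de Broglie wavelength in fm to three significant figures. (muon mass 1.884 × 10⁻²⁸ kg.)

KE = 284 eV = 4.550 × 10⁻¹⁷ J.
p = √(2mKE) = √(2 × 1.884 × 10⁻²⁸ × 4.550 × 10⁻¹⁷) = 1.309 × 10⁻²² kg·m/s.
λ = h/p = 6.626 × 10⁻³⁴ / 1.309 × 10⁻²² = 5.06 × 10⁻¹² m = 5060 fm.

λ = 5060 fm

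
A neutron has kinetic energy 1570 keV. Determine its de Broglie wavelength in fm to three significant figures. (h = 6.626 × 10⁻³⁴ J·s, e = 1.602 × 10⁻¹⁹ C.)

λ = 22.8 fm

KE = 1570 keV = 2.515 × 10⁻¹³ J.
p = √(2mKE) = √(2 × 1.675 × 10⁻²⁷ × 2.515 × 10⁻¹³) = 2.903 × 10⁻²⁰ kg·m/s.
λ = h/p = 6.626 × 10⁻³⁴ / 2.903 × 10⁻²⁰ = 2.28 × 10⁻¹⁴ m = 22.8 fm.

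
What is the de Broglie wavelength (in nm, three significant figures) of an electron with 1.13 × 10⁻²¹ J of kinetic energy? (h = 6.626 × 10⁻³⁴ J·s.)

λ = 14.6 nm

p = √(2mKE) = √(2 × 9.109 × 10⁻³¹ × 1.130 × 10⁻²¹) = 4.537 × 10⁻²⁶ kg·m/s.
λ = h/p = 6.626 × 10⁻³⁴ / 4.537 × 10⁻²⁶ = 1.46 × 10⁻⁸ m = 14.6 nm.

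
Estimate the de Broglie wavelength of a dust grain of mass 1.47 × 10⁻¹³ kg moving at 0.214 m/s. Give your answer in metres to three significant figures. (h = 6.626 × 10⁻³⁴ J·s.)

p = mv = 1.47 × 10⁻¹³ × 0.214 = 3.146 × 10⁻¹⁴ kg·m/s.
λ = h/p = 6.626 × 10⁻³⁴ / 3.146 × 10⁻¹⁴ = 2.11 × 10⁻²⁰ m.

λ = 2.11 × 10⁻²⁰ m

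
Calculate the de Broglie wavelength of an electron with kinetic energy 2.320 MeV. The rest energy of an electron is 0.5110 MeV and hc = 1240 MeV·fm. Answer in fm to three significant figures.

Total energy E = KE + m₀c² = 2.320 + 0.5110 = 2.8310 MeV.
(pc)² = E² − (m₀c²)² = (2.8310)² − (0.5110)² = 7.753 MeV², so pc = 2.784 MeV.
λ = hc/(pc) = 1240 MeV·fm / 2.784 MeV = 445 fm.

λ = 445 fm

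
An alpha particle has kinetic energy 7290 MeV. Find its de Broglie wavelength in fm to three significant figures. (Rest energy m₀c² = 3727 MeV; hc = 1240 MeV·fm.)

λ = 0.120 fm

Total energy E = KE + m₀c² = 7290 + 3727 = 11017 MeV.
(pc)² = E² − (m₀c²)² = (11017)² − (3727)² = 1.075 × 10⁸ MeV², so pc = 1.037 × 10⁴ MeV.
λ = hc/(pc) = 1240 MeV·fm / 1.037 × 10⁴ MeV = 0.120 fm.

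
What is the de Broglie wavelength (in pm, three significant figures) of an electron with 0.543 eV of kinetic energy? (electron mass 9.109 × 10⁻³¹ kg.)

KE = 0.543 eV = 8.699 × 10⁻²⁰ J.
p = √(2mKE) = √(2 × 9.109 × 10⁻³¹ × 8.699 × 10⁻²⁰) = 3.981 × 10⁻²⁵ kg·m/s.
λ = h/p = 6.626 × 10⁻³⁴ / 3.981 × 10⁻²⁵ = 1.66 × 10⁻⁹ m = 1660 pm.

λ = 1660 pm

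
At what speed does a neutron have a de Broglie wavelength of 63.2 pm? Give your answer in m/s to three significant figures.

p = h/λ = 6.626 × 10⁻³⁴ / 6.320 × 10⁻¹¹ = 1.048 × 10⁻²³ kg·m/s.
v = p/m = 1.048 × 10⁻²³ / 1.675 × 10⁻²⁷ = 6.26 × 10³ m/s = 6260 m/s.

v = 6260 m/s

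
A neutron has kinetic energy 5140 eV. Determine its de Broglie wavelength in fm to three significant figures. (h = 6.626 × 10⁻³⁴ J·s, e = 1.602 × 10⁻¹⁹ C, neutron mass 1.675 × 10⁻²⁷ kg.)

KE = 5140 eV = 8.234 × 10⁻¹⁶ J.
p = √(2mKE) = √(2 × 1.675 × 10⁻²⁷ × 8.234 × 10⁻¹⁶) = 1.661 × 10⁻²¹ kg·m/s.
λ = h/p = 6.626 × 10⁻³⁴ / 1.661 × 10⁻²¹ = 3.99 × 10⁻¹³ m = 399 fm.

λ = 399 fm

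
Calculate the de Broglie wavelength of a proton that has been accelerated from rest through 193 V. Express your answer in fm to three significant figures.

KE = eV = 1.602 × 10⁻¹⁹ × 193.0 = 3.092 × 10⁻¹⁷ J.
p = √(2mKE) = √(2 × 1.673 × 10⁻²⁷ × 3.092 × 10⁻¹⁷) = 3.216 × 10⁻²² kg·m/s.
λ = h/p = 6.626 × 10⁻³⁴ / 3.216 × 10⁻²² = 2.06 × 10⁻¹² m = 2060 fm.

λ = 2060 fm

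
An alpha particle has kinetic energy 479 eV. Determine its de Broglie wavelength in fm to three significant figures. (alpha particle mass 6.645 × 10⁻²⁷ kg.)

λ = 656 fm

KE = 479 eV = 7.674 × 10⁻¹⁷ J.
p = √(2mKE) = √(2 × 6.645 × 10⁻²⁷ × 7.674 × 10⁻¹⁷) = 1.010 × 10⁻²¹ kg·m/s.
λ = h/p = 6.626 × 10⁻³⁴ / 1.010 × 10⁻²¹ = 6.56 × 10⁻¹³ m = 656 fm.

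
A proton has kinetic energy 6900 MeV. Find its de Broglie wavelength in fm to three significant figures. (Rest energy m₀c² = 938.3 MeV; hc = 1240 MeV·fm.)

Total energy E = KE + m₀c² = 6900 + 938.3 = 7838.3 MeV.
(pc)² = E² − (m₀c²)² = (7838.3)² − (938.3)² = 6.056 × 10⁷ MeV², so pc = 7782 MeV.
λ = hc/(pc) = 1240 MeV·fm / 7782 MeV = 0.159 fm.

λ = 0.159 fm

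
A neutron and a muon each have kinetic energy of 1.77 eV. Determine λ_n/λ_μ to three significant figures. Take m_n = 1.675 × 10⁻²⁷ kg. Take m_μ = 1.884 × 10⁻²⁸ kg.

At fixed KE, p = √(2mKE) so λ = h/p ∝ 1/√m.
λ_n/λ_μ = √(m_μ/m_n) = √(1.884 × 10⁻²⁸/1.675 × 10⁻²⁷) = √(0.1125) = 0.335.

λ_n/λ_μ = 0.335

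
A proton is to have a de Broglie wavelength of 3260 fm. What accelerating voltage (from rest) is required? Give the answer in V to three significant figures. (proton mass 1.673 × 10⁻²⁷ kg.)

p = h/λ = 6.626 × 10⁻³⁴ / 3.260 × 10⁻¹² = 2.033 × 10⁻²² kg·m/s.
KE = p²/(2m) = 1.235 × 10⁻¹⁷ J.
V = KE/e = 1.235 × 10⁻¹⁷ / (1.602 × 10⁻¹⁹) = 77.1 V.

V = 77.1 V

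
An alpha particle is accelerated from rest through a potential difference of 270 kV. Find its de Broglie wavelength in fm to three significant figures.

λ = 19.5 fm

KE = 2eV = 2 × 1.602 × 10⁻¹⁹ × 2.700 × 10⁵ = 8.651 × 10⁻¹⁴ J.
p = √(2mKE) = √(2 × 6.645 × 10⁻²⁷ × 8.651 × 10⁻¹⁴) = 3.391 × 10⁻²⁰ kg·m/s.
λ = h/p = 6.626 × 10⁻³⁴ / 3.391 × 10⁻²⁰ = 1.95 × 10⁻¹⁴ m = 19.5 fm.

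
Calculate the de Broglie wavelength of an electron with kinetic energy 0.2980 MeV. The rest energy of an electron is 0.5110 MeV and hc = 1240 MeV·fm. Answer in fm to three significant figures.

λ = 1980 fm

Total energy E = KE + m₀c² = 0.2980 + 0.5110 = 0.8090 MeV.
(pc)² = E² − (m₀c²)² = (0.8090)² − (0.5110)² = 0.3934 MeV², so pc = 0.6272 MeV.
λ = hc/(pc) = 1240 MeV·fm / 0.6272 MeV = 1980 fm.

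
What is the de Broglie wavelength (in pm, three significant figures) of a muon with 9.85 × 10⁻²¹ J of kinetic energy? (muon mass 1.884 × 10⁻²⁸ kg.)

λ = 344 pm

p = √(2mKE) = √(2 × 1.884 × 10⁻²⁸ × 9.850 × 10⁻²¹) = 1.927 × 10⁻²⁴ kg·m/s.
λ = h/p = 6.626 × 10⁻³⁴ / 1.927 × 10⁻²⁴ = 3.44 × 10⁻¹⁰ m = 344 pm.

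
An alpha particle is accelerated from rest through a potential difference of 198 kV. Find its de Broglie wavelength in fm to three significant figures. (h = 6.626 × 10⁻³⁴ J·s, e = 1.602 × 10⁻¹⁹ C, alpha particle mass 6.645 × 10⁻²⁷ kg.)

KE = 2eV = 2 × 1.602 × 10⁻¹⁹ × 1.980 × 10⁵ = 6.344 × 10⁻¹⁴ J.
p = √(2mKE) = √(2 × 6.645 × 10⁻²⁷ × 6.344 × 10⁻¹⁴) = 2.904 × 10⁻²⁰ kg·m/s.
λ = h/p = 6.626 × 10⁻³⁴ / 2.904 × 10⁻²⁰ = 2.28 × 10⁻¹⁴ m = 22.8 fm.

λ = 22.8 fm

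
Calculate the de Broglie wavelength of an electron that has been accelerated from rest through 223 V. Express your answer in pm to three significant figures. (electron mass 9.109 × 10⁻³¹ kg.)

KE = eV = 1.602 × 10⁻¹⁹ × 223.0 = 3.572 × 10⁻¹⁷ J.
p = √(2mKE) = √(2 × 9.109 × 10⁻³¹ × 3.572 × 10⁻¹⁷) = 8.067 × 10⁻²⁴ kg·m/s.
λ = h/p = 6.626 × 10⁻³⁴ / 8.067 × 10⁻²⁴ = 8.21 × 10⁻¹¹ m = 82.1 pm.

λ = 82.1 pm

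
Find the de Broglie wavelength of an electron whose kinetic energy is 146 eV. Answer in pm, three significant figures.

KE = 146 eV = 2.339 × 10⁻¹⁷ J.
p = √(2mKE) = √(2 × 9.109 × 10⁻³¹ × 2.339 × 10⁻¹⁷) = 6.528 × 10⁻²⁴ kg·m/s.
λ = h/p = 6.626 × 10⁻³⁴ / 6.528 × 10⁻²⁴ = 1.02 × 10⁻¹⁰ m = 102 pm.

λ = 102 pm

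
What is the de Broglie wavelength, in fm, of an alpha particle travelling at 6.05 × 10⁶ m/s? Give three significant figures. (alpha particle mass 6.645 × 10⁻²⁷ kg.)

λ = 16.5 fm

p = mv = 6.645 × 10⁻²⁷ × 6.05 × 10⁶ = 4.020 × 10⁻²⁰ kg·m/s.
λ = h/p = 6.626 × 10⁻³⁴ / 4.020 × 10⁻²⁰ = 1.65 × 10⁻¹⁴ m = 16.5 fm.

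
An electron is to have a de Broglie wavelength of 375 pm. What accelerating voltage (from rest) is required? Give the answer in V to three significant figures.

V = 10.7 V

p = h/λ = 6.626 × 10⁻³⁴ / 3.750 × 10⁻¹⁰ = 1.767 × 10⁻²⁴ kg·m/s.
KE = p²/(2m) = 1.714 × 10⁻¹⁸ J.
V = KE/e = 1.714 × 10⁻¹⁸ / (1.602 × 10⁻¹⁹) = 10.7 V.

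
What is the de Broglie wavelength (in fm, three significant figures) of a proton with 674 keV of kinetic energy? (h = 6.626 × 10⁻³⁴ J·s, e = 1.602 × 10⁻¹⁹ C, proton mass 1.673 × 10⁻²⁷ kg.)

KE = 674 keV = 1.080 × 10⁻¹³ J.
p = √(2mKE) = √(2 × 1.673 × 10⁻²⁷ × 1.080 × 10⁻¹³) = 1.901 × 10⁻²⁰ kg·m/s.
λ = h/p = 6.626 × 10⁻³⁴ / 1.901 × 10⁻²⁰ = 3.49 × 10⁻¹⁴ m = 34.9 fm.

λ = 34.9 fm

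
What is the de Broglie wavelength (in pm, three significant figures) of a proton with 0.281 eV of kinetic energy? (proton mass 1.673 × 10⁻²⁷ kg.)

KE = 0.281 eV = 4.502 × 10⁻²⁰ J.
p = √(2mKE) = √(2 × 1.673 × 10⁻²⁷ × 4.502 × 10⁻²⁰) = 1.227 × 10⁻²³ kg·m/s.
λ = h/p = 6.626 × 10⁻³⁴ / 1.227 × 10⁻²³ = 5.40 × 10⁻¹¹ m = 54.0 pm.

λ = 54.0 pm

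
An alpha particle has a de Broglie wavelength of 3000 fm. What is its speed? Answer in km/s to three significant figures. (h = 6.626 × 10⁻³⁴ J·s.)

v = 33.2 km/s

p = h/λ = 6.626 × 10⁻³⁴ / 3.000 × 10⁻¹² = 2.209 × 10⁻²² kg·m/s.
v = p/m = 2.209 × 10⁻²² / 6.645 × 10⁻²⁷ = 3.32 × 10⁴ m/s = 33.2 km/s.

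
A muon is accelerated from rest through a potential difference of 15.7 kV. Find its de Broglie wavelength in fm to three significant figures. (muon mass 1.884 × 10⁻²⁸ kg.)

λ = 681 fm

KE = eV = 1.602 × 10⁻¹⁹ × 1.570 × 10⁴ = 2.515 × 10⁻¹⁵ J.
p = √(2mKE) = √(2 × 1.884 × 10⁻²⁸ × 2.515 × 10⁻¹⁵) = 9.735 × 10⁻²² kg·m/s.
λ = h/p = 6.626 × 10⁻³⁴ / 9.735 × 10⁻²² = 6.81 × 10⁻¹³ m = 681 fm.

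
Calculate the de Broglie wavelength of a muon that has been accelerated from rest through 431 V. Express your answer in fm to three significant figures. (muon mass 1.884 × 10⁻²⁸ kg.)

KE = eV = 1.602 × 10⁻¹⁹ × 431.0 = 6.905 × 10⁻¹⁷ J.
p = √(2mKE) = √(2 × 1.884 × 10⁻²⁸ × 6.905 × 10⁻¹⁷) = 1.613 × 10⁻²² kg·m/s.
λ = h/p = 6.626 × 10⁻³⁴ / 1.613 × 10⁻²² = 4.11 × 10⁻¹² m = 4110 fm.

λ = 4110 fm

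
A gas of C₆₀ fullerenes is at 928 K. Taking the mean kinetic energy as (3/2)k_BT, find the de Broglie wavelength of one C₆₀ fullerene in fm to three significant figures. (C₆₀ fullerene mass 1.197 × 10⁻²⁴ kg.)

KE = (3/2)k_BT = 1.5 × 1.381 × 10⁻²³ × 928 = 1.922 × 10⁻²⁰ J.
p = √(2mKE) = √(2 × 1.197 × 10⁻²⁴ × 1.922 × 10⁻²⁰) = 2.145 × 10⁻²² kg·m/s.
λ = h/p = 3.09 × 10⁻¹² m = 3090 fm.

λ = 3090 fm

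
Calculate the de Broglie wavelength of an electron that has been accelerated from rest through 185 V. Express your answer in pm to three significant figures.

KE = eV = 1.602 × 10⁻¹⁹ × 185.0 = 2.964 × 10⁻¹⁷ J.
p = √(2mKE) = √(2 × 9.109 × 10⁻³¹ × 2.964 × 10⁻¹⁷) = 7.348 × 10⁻²⁴ kg·m/s.
λ = h/p = 6.626 × 10⁻³⁴ / 7.348 × 10⁻²⁴ = 9.02 × 10⁻¹¹ m = 90.2 pm.

λ = 90.2 pm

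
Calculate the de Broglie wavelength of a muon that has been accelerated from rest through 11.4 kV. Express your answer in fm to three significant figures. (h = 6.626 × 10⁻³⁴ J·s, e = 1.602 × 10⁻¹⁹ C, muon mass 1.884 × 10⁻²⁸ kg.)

λ = 799 fm

KE = eV = 1.602 × 10⁻¹⁹ × 1.140 × 10⁴ = 1.826 × 10⁻¹⁵ J.
p = √(2mKE) = √(2 × 1.884 × 10⁻²⁸ × 1.826 × 10⁻¹⁵) = 8.295 × 10⁻²² kg·m/s.
λ = h/p = 6.626 × 10⁻³⁴ / 8.295 × 10⁻²² = 7.99 × 10⁻¹³ m = 799 fm.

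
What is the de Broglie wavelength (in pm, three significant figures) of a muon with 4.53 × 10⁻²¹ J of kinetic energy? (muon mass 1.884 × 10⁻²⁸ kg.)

p = √(2mKE) = √(2 × 1.884 × 10⁻²⁸ × 4.530 × 10⁻²¹) = 1.306 × 10⁻²⁴ kg·m/s.
λ = h/p = 6.626 × 10⁻³⁴ / 1.306 × 10⁻²⁴ = 5.07 × 10⁻¹⁰ m = 507 pm.

λ = 507 pm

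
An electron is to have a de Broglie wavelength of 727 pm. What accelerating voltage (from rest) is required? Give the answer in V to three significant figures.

p = h/λ = 6.626 × 10⁻³⁴ / 7.270 × 10⁻¹⁰ = 9.114 × 10⁻²⁵ kg·m/s.
KE = p²/(2m) = 4.560 × 10⁻¹⁹ J.
V = KE/e = 4.560 × 10⁻¹⁹ / (1.602 × 10⁻¹⁹) = 2.85 V.

V = 2.85 V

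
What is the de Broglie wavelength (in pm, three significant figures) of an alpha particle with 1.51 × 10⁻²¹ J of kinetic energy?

p = √(2mKE) = √(2 × 6.645 × 10⁻²⁷ × 1.510 × 10⁻²¹) = 4.480 × 10⁻²⁴ kg·m/s.
λ = h/p = 6.626 × 10⁻³⁴ / 4.480 × 10⁻²⁴ = 1.48 × 10⁻¹⁰ m = 148 pm.

λ = 148 pm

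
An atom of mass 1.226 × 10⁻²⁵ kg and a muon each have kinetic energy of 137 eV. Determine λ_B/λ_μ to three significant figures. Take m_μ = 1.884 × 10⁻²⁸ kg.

λ_B/λ_μ = 0.0392

At fixed KE, p = √(2mKE) so λ = h/p ∝ 1/√m.
λ_B/λ_μ = √(m_μ/m_B) = √(1.884 × 10⁻²⁸/1.226 × 10⁻²⁵) = √(1.537 × 10⁻³) = 0.0392.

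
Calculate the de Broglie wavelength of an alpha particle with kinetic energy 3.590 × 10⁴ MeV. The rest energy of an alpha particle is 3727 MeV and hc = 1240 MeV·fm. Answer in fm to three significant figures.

λ = 0.0314 fm

Total energy E = KE + m₀c² = 3.590 × 10⁴ + 3727 = 39627 MeV.
(pc)² = E² − (m₀c²)² = (39627)² − (3727)² = 1.556 × 10⁹ MeV², so pc = 3.945 × 10⁴ MeV.
λ = hc/(pc) = 1240 MeV·fm / 3.945 × 10⁴ MeV = 0.0314 fm.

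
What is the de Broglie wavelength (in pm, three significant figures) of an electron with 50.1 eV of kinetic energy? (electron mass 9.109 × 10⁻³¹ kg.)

KE = 50.1 eV = 8.026 × 10⁻¹⁸ J.
p = √(2mKE) = √(2 × 9.109 × 10⁻³¹ × 8.026 × 10⁻¹⁸) = 3.824 × 10⁻²⁴ kg·m/s.
λ = h/p = 6.626 × 10⁻³⁴ / 3.824 × 10⁻²⁴ = 1.73 × 10⁻¹⁰ m = 173 pm.

λ = 173 pm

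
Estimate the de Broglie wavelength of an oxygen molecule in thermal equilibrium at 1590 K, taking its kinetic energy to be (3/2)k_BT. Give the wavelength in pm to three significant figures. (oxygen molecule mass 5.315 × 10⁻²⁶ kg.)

λ = 11.2 pm

KE = (3/2)k_BT = 1.5 × 1.381 × 10⁻²³ × 1590 = 3.294 × 10⁻²⁰ J.
p = √(2mKE) = √(2 × 5.315 × 10⁻²⁶ × 3.294 × 10⁻²⁰) = 5.917 × 10⁻²³ kg·m/s.
λ = h/p = 1.12 × 10⁻¹¹ m = 11.2 pm.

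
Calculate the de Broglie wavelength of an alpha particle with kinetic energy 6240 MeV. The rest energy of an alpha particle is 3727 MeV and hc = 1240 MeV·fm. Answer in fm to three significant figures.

λ = 0.134 fm

Total energy E = KE + m₀c² = 6240 + 3727 = 9967 MeV.
(pc)² = E² − (m₀c²)² = (9967)² − (3727)² = 8.545 × 10⁷ MeV², so pc = 9244 MeV.
λ = hc/(pc) = 1240 MeV·fm / 9244 MeV = 0.134 fm.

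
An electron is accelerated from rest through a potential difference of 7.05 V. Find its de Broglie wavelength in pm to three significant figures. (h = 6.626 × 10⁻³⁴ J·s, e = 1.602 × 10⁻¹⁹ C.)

KE = eV = 1.602 × 10⁻¹⁹ × 7.050 = 1.129 × 10⁻¹⁸ J.
p = √(2mKE) = √(2 × 9.109 × 10⁻³¹ × 1.129 × 10⁻¹⁸) = 1.434 × 10⁻²⁴ kg·m/s.
λ = h/p = 6.626 × 10⁻³⁴ / 1.434 × 10⁻²⁴ = 4.62 × 10⁻¹⁰ m = 462 pm.

λ = 462 pm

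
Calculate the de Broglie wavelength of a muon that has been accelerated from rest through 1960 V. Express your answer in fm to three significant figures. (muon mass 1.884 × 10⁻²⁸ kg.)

λ = 1930 fm

KE = eV = 1.602 × 10⁻¹⁹ × 1960 = 3.140 × 10⁻¹⁶ J.
p = √(2mKE) = √(2 × 1.884 × 10⁻²⁸ × 3.140 × 10⁻¹⁶) = 3.440 × 10⁻²² kg·m/s.
λ = h/p = 6.626 × 10⁻³⁴ / 3.440 × 10⁻²² = 1.93 × 10⁻¹² m = 1930 fm.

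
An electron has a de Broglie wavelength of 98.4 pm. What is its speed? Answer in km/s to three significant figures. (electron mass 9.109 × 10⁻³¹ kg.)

v = 7390 km/s

p = h/λ = 6.626 × 10⁻³⁴ / 9.840 × 10⁻¹¹ = 6.734 × 10⁻²⁴ kg·m/s.
v = p/m = 6.734 × 10⁻²⁴ / 9.109 × 10⁻³¹ = 7.39 × 10⁶ m/s = 7390 km/s.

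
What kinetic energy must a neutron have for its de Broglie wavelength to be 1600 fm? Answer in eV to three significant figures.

p = h/λ = 6.626 × 10⁻³⁴ / 1.600 × 10⁻¹² = 4.141 × 10⁻²² kg·m/s.
KE = p²/(2m) = (4.141 × 10⁻²²)² / (2 × 1.675 × 10⁻²⁷) = 5.119 × 10⁻¹⁷ J = 320 eV.

KE = 320 eV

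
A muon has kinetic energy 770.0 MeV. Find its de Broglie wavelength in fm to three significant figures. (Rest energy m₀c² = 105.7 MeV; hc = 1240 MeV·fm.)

Total energy E = KE + m₀c² = 770.0 + 105.7 = 875.7 MeV.
(pc)² = E² − (m₀c²)² = (875.7)² − (105.7)² = 7.557 × 10⁵ MeV², so pc = 869.3 MeV.
λ = hc/(pc) = 1240 MeV·fm / 869.3 MeV = 1.43 fm.

λ = 1.43 fm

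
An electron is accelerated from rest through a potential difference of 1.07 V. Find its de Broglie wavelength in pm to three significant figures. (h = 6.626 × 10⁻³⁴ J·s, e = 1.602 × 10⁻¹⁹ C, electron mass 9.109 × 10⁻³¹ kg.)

λ = 1190 pm

KE = eV = 1.602 × 10⁻¹⁹ × 1.070 = 1.714 × 10⁻¹⁹ J.
p = √(2mKE) = √(2 × 9.109 × 10⁻³¹ × 1.714 × 10⁻¹⁹) = 5.588 × 10⁻²⁵ kg·m/s.
λ = h/p = 6.626 × 10⁻³⁴ / 5.588 × 10⁻²⁵ = 1.19 × 10⁻⁹ m = 1190 pm.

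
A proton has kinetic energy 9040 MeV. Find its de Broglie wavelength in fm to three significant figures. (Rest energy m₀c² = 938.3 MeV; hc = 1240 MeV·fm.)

λ = 0.125 fm

Total energy E = KE + m₀c² = 9040 + 938.3 = 9978.3 MeV.
(pc)² = E² − (m₀c²)² = (9978.3)² − (938.3)² = 9.869 × 10⁷ MeV², so pc = 9934 MeV.
λ = hc/(pc) = 1240 MeV·fm / 9934 MeV = 0.125 fm.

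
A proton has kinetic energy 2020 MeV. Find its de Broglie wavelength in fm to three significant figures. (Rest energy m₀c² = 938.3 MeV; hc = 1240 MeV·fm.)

Total energy E = KE + m₀c² = 2020 + 938.3 = 2958.3 MeV.
(pc)² = E² − (m₀c²)² = (2958.3)² − (938.3)² = 7.871 × 10⁶ MeV², so pc = 2806 MeV.
λ = hc/(pc) = 1240 MeV·fm / 2806 MeV = 0.442 fm.

λ = 0.442 fm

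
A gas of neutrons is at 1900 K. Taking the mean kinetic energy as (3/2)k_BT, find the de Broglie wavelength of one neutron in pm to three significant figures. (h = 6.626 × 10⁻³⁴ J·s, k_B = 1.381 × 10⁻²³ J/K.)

KE = (3/2)k_BT = 1.5 × 1.381 × 10⁻²³ × 1900 = 3.936 × 10⁻²⁰ J.
p = √(2mKE) = √(2 × 1.675 × 10⁻²⁷ × 3.936 × 10⁻²⁰) = 1.148 × 10⁻²³ kg·m/s.
λ = h/p = 5.77 × 10⁻¹¹ m = 57.7 pm.

λ = 57.7 pm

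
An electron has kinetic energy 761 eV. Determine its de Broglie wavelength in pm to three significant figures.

KE = 761 eV = 1.219 × 10⁻¹⁶ J.
p = √(2mKE) = √(2 × 9.109 × 10⁻³¹ × 1.219 × 10⁻¹⁶) = 1.490 × 10⁻²³ kg·m/s.
λ = h/p = 6.626 × 10⁻³⁴ / 1.490 × 10⁻²³ = 4.45 × 10⁻¹¹ m = 44.5 pm.

λ = 44.5 pm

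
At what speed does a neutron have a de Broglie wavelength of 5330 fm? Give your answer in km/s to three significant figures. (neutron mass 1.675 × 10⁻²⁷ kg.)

p = h/λ = 6.626 × 10⁻³⁴ / 5.330 × 10⁻¹² = 1.243 × 10⁻²² kg·m/s.
v = p/m = 1.243 × 10⁻²² / 1.675 × 10⁻²⁷ = 7.42 × 10⁴ m/s = 74.2 km/s.

v = 74.2 km/s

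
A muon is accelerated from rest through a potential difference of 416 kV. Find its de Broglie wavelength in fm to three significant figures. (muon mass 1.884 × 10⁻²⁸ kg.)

KE = eV = 1.602 × 10⁻¹⁹ × 4.160 × 10⁵ = 6.664 × 10⁻¹⁴ J.
p = √(2mKE) = √(2 × 1.884 × 10⁻²⁸ × 6.664 × 10⁻¹⁴) = 5.011 × 10⁻²¹ kg·m/s.
λ = h/p = 6.626 × 10⁻³⁴ / 5.011 × 10⁻²¹ = 1.32 × 10⁻¹³ m = 132 fm.

λ = 132 fm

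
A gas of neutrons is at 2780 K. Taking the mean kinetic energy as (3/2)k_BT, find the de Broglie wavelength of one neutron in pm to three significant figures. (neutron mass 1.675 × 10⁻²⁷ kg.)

λ = 47.7 pm

KE = (3/2)k_BT = 1.5 × 1.381 × 10⁻²³ × 2780 = 5.759 × 10⁻²⁰ J.
p = √(2mKE) = √(2 × 1.675 × 10⁻²⁷ × 5.759 × 10⁻²⁰) = 1.389 × 10⁻²³ kg·m/s.
λ = h/p = 4.77 × 10⁻¹¹ m = 47.7 pm.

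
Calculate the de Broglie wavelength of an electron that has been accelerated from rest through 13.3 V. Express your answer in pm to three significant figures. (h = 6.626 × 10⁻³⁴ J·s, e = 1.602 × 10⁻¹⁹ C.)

λ = 336 pm

KE = eV = 1.602 × 10⁻¹⁹ × 13.30 = 2.131 × 10⁻¹⁸ J.
p = √(2mKE) = √(2 × 9.109 × 10⁻³¹ × 2.131 × 10⁻¹⁸) = 1.970 × 10⁻²⁴ kg·m/s.
λ = h/p = 6.626 × 10⁻³⁴ / 1.970 × 10⁻²⁴ = 3.36 × 10⁻¹⁰ m = 336 pm.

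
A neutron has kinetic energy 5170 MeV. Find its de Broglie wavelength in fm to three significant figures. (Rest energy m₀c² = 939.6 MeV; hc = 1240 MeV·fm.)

Total energy E = KE + m₀c² = 5170 + 939.6 = 6109.6 MeV.
(pc)² = E² − (m₀c²)² = (6109.6)² − (939.6)² = 3.644 × 10⁷ MeV², so pc = 6037 MeV.
λ = hc/(pc) = 1240 MeV·fm / 6037 MeV = 0.205 fm.

λ = 0.205 fm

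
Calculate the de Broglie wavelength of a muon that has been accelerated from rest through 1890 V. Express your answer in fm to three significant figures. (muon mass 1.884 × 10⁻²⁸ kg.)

KE = eV = 1.602 × 10⁻¹⁹ × 1890 = 3.028 × 10⁻¹⁶ J.
p = √(2mKE) = √(2 × 1.884 × 10⁻²⁸ × 3.028 × 10⁻¹⁶) = 3.378 × 10⁻²² kg·m/s.
λ = h/p = 6.626 × 10⁻³⁴ / 3.378 × 10⁻²² = 1.96 × 10⁻¹² m = 1960 fm.

λ = 1960 fm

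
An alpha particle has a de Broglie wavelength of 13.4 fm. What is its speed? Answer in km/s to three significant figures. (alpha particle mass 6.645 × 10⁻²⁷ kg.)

p = h/λ = 6.626 × 10⁻³⁴ / 1.340 × 10⁻¹⁴ = 4.945 × 10⁻²⁰ kg·m/s.
v = p/m = 4.945 × 10⁻²⁰ / 6.645 × 10⁻²⁷ = 7.44 × 10⁶ m/s = 7440 km/s.

v = 7440 km/s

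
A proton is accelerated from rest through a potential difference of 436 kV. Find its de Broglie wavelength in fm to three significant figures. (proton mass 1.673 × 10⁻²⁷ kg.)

λ = 43.3 fm

KE = eV = 1.602 × 10⁻¹⁹ × 4.360 × 10⁵ = 6.985 × 10⁻¹⁴ J.
p = √(2mKE) = √(2 × 1.673 × 10⁻²⁷ × 6.985 × 10⁻¹⁴) = 1.529 × 10⁻²⁰ kg·m/s.
λ = h/p = 6.626 × 10⁻³⁴ / 1.529 × 10⁻²⁰ = 4.33 × 10⁻¹⁴ m = 43.3 fm.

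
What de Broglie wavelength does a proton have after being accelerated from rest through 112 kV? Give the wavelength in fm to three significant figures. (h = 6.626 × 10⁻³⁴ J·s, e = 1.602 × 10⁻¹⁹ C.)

λ = 85.5 fm

KE = eV = 1.602 × 10⁻¹⁹ × 1.120 × 10⁵ = 1.794 × 10⁻¹⁴ J.
p = √(2mKE) = √(2 × 1.673 × 10⁻²⁷ × 1.794 × 10⁻¹⁴) = 7.748 × 10⁻²¹ kg·m/s.
λ = h/p = 6.626 × 10⁻³⁴ / 7.748 × 10⁻²¹ = 8.55 × 10⁻¹⁴ m = 85.5 fm.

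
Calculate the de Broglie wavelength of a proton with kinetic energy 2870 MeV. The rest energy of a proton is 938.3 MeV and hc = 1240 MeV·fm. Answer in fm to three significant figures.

Total energy E = KE + m₀c² = 2870 + 938.3 = 3808.3 MeV.
(pc)² = E² − (m₀c²)² = (3808.3)² − (938.3)² = 1.362 × 10⁷ MeV², so pc = 3691 MeV.
λ = hc/(pc) = 1240 MeV·fm / 3691 MeV = 0.336 fm.

λ = 0.336 fm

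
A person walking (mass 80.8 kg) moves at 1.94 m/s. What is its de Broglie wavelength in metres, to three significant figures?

p = mv = 80.8 × 1.94 = 1.568 × 10² kg·m/s.
λ = h/p = 6.626 × 10⁻³⁴ / 1.568 × 10² = 4.23 × 10⁻³⁶ m.

λ = 4.23 × 10⁻³⁶ m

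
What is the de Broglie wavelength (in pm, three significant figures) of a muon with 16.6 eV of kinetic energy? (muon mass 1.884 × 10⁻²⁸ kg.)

λ = 20.9 pm

KE = 16.6 eV = 2.659 × 10⁻¹⁸ J.
p = √(2mKE) = √(2 × 1.884 × 10⁻²⁸ × 2.659 × 10⁻¹⁸) = 3.165 × 10⁻²³ kg·m/s.
λ = h/p = 6.626 × 10⁻³⁴ / 3.165 × 10⁻²³ = 2.09 × 10⁻¹¹ m = 20.9 pm.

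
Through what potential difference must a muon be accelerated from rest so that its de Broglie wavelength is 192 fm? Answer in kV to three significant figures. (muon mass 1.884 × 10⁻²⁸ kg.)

V = 197 kV

p = h/λ = 6.626 × 10⁻³⁴ / 1.920 × 10⁻¹³ = 3.451 × 10⁻²¹ kg·m/s.
KE = p²/(2m) = 3.161 × 10⁻¹⁴ J.
V = KE/e = 3.161 × 10⁻¹⁴ / (1.602 × 10⁻¹⁹) = 197 kV.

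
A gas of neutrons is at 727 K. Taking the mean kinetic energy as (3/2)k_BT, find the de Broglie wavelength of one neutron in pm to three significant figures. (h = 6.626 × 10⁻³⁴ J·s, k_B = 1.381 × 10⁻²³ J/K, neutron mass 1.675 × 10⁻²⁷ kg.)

KE = (3/2)k_BT = 1.5 × 1.381 × 10⁻²³ × 727 = 1.506 × 10⁻²⁰ J.
p = √(2mKE) = √(2 × 1.675 × 10⁻²⁷ × 1.506 × 10⁻²⁰) = 7.103 × 10⁻²⁴ kg·m/s.
λ = h/p = 9.33 × 10⁻¹¹ m = 93.3 pm.

λ = 93.3 pm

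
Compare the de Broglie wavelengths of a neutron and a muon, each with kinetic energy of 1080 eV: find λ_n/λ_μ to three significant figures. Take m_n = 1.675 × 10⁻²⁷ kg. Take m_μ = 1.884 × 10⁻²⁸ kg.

λ_n/λ_μ = 0.335

At fixed KE, p = √(2mKE) so λ = h/p ∝ 1/√m.
λ_n/λ_μ = √(m_μ/m_n) = √(1.884 × 10⁻²⁸/1.675 × 10⁻²⁷) = √(0.1125) = 0.335.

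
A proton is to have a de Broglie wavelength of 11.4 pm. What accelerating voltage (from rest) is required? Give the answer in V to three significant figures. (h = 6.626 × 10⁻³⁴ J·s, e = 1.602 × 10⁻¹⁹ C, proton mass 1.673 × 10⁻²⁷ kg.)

p = h/λ = 6.626 × 10⁻³⁴ / 1.140 × 10⁻¹¹ = 5.812 × 10⁻²³ kg·m/s.
KE = p²/(2m) = 1.010 × 10⁻¹⁸ J.
V = KE/e = 1.010 × 10⁻¹⁸ / (1.602 × 10⁻¹⁹) = 6.30 V.

V = 6.30 V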